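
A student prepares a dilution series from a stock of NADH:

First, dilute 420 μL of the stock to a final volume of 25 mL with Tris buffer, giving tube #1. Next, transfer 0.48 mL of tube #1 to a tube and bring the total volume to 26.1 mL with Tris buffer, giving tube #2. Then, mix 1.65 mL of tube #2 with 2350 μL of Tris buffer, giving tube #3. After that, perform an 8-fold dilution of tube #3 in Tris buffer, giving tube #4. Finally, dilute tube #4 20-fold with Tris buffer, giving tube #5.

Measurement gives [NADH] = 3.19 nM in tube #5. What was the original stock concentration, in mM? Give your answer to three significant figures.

4.00 mM

Step 1: 420 μL brought to 25 mL → factor 25000/420 = 59.524
Step 2: 0.48 mL brought to 26.1 mL → factor 26.1/0.48 = 54.375
Step 3: 1.65 mL + 2350 μL = 4 mL total → factor 4/1.65 = 2.4242
Step 4: 8-fold → factor 8
Step 5: 20-fold → factor 20
Overall dilution factor = 59.524 × 54.375 × 2.4242 × 8 × 20 = 1.2554 × 10^6
Stock = 3.19 nM × 1.2554 × 10^6 = 4.005 × 10^6 nM = 4.00 mM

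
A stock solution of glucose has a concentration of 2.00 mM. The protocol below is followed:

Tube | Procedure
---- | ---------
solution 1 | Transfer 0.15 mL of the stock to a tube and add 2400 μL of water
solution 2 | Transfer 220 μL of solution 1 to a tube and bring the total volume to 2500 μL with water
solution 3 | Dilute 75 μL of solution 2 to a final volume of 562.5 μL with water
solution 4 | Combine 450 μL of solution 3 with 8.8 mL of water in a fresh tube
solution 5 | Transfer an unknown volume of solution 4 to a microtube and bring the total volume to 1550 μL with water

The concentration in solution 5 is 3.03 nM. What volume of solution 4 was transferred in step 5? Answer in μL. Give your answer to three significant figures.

Step 1: 0.15 mL + 2400 μL = 2.55 mL total → factor 2.55/0.15 = 17
Step 2: 220 μL brought to 2500 μL → factor 2500/220 = 11.364
Step 3: 75 μL brought to 562.5 μL → factor 562.5/75 = 7.5
Step 4: 450 μL + 8.8 mL = 9250 μL total → factor 9250/450 = 20.556
Step 5: v brought to 1550 μL → factor = 1550 μL/v
Product of known-step factors = 29782
Overall factor = 2.00 mM / (3.03 nM) = 6.6007 × 10^5
Step-5 factor = 6.6007 × 10^5 / 29782 = 22.163
v = 1550 μL / 22.163 = 69.9 μL

69.9 μL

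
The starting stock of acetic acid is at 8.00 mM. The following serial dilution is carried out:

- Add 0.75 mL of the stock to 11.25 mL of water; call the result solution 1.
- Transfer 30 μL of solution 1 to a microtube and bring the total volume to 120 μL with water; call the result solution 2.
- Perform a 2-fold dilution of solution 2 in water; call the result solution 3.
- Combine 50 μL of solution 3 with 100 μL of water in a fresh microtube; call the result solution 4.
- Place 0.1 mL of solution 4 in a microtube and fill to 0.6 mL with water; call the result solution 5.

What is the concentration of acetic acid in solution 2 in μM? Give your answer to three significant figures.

125 μM

Step 1: 0.75 mL + 11.25 mL = 12 mL total → factor 12/0.75 = 16
Step 2: 30 μL brought to 120 μL → factor 120/30 = 4
Dilution factor through solution 2 = 16 × 4 = 64
[solution 2] = 8.00 mM / 64 = 0.1250 mM = 125 μM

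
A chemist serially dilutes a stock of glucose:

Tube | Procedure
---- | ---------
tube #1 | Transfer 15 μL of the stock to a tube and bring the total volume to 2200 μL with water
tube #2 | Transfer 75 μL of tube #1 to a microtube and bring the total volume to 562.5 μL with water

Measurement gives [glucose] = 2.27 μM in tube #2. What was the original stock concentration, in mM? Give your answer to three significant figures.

Step 1: 15 μL brought to 2200 μL → factor 2200/15 = 146.67
Step 2: 75 μL brought to 562.5 μL → factor 562.5/75 = 7.5
Overall dilution factor = 146.67 × 7.5 = 1100
Stock = 2.27 μM × 1100 = 2497 μM = 2.50 mM

2.50 mM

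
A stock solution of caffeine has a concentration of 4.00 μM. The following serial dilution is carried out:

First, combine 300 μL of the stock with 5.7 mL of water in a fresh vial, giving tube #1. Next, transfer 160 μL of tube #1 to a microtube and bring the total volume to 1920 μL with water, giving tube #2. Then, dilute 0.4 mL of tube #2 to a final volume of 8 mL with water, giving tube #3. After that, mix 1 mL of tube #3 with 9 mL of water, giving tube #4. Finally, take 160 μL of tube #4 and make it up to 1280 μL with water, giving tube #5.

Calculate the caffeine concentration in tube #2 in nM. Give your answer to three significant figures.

16.7 nM

Step 1: 300 μL + 5.7 mL = 6000 μL total → factor 6000/300 = 20
Step 2: 160 μL brought to 1920 μL → factor 1920/160 = 12
Dilution factor through tube #2 = 20 × 12 = 240
[tube #2] = 4.00 μM / 240 = 0.01667 μM = 16.7 nM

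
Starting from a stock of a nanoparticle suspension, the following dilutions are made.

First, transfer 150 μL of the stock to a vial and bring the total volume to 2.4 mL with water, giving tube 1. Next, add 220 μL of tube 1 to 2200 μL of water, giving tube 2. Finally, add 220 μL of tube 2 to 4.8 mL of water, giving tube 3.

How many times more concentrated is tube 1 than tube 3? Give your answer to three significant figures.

Step 1: 150 μL brought to 2.4 mL → factor 2400/150 = 16
Step 2: 220 μL + 2200 μL = 2420 μL total → factor 2420/220 = 11
Step 3: 220 μL + 4.8 mL = 5020 μL total → factor 5020/220 = 22.818
Dilution factor to tube 1 = 16; to tube 3 = 4016
[tube 1]/[tube 3] = (factor to tube 3)/(factor to tube 1) = 4016/16 = 251

251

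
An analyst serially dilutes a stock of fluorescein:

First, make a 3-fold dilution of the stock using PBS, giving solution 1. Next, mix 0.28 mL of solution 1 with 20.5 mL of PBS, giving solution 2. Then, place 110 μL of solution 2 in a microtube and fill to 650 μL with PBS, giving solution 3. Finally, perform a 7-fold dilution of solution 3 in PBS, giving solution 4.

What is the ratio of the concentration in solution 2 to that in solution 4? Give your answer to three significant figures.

41.4

Step 1: 3-fold → factor 3
Step 2: 0.28 mL + 20.5 mL = 20.78 mL total → factor 20.78/0.28 = 74.214
Step 3: 110 μL brought to 650 μL → factor 650/110 = 5.9091
Step 4: 7-fold → factor 7
Dilution factor to solution 2 = 222.64; to solution 4 = 9209.3
[solution 2]/[solution 4] = (factor to solution 4)/(factor to solution 2) = 9209.3/222.64 = 41.4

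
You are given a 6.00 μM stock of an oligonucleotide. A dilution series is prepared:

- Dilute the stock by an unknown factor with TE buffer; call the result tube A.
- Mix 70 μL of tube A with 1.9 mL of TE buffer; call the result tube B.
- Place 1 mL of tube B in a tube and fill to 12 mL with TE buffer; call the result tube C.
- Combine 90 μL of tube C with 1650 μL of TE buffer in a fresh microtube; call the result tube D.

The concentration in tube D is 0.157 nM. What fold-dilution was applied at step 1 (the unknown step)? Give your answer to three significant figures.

5.85-fold

Step 1: unknown factor x
Step 2: 70 μL + 1.9 mL = 1970 μL total → factor 1970/70 = 28.143
Step 3: 1 mL brought to 12 mL → factor 12/1 = 12
Step 4: 90 μL + 1650 μL = 1740 μL total → factor 1740/90 = 19.333
Product of known-step factors = 6529.1
Overall factor = 6.00 μM / (0.157 nM) = 38217
x = 38217 / 6529.1 = 5.85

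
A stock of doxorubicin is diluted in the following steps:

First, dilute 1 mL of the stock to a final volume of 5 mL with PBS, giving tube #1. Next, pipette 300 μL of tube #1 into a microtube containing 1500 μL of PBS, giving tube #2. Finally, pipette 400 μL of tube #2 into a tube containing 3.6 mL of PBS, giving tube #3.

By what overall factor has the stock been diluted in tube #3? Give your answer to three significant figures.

300

Step 1: 1 mL brought to 5 mL → factor 5/1 = 5
Step 2: 300 μL + 1500 μL = 1800 μL total → factor 1800/300 = 6
Step 3: 400 μL + 3.6 mL = 4000 μL total → factor 4000/400 = 10
Overall dilution factor = 5 × 6 × 10 = 300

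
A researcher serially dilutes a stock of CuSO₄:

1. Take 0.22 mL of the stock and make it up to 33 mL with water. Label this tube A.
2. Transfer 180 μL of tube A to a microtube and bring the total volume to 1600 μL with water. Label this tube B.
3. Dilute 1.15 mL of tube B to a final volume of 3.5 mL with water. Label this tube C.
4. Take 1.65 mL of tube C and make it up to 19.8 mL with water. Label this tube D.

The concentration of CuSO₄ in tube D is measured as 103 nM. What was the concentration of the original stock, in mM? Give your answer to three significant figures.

5.02 mM

Step 1: 0.22 mL brought to 33 mL → factor 33/0.22 = 150
Step 2: 180 μL brought to 1600 μL → factor 1600/180 = 8.8889
Step 3: 1.15 mL brought to 3.5 mL → factor 3.5/1.15 = 3.0435
Step 4: 1.65 mL brought to 19.8 mL → factor 19.8/1.65 = 12
Overall dilution factor = 150 × 8.8889 × 3.0435 × 12 = 48696
Stock = 103 nM × 48696 = 5.016 × 10^6 nM = 5.02 mM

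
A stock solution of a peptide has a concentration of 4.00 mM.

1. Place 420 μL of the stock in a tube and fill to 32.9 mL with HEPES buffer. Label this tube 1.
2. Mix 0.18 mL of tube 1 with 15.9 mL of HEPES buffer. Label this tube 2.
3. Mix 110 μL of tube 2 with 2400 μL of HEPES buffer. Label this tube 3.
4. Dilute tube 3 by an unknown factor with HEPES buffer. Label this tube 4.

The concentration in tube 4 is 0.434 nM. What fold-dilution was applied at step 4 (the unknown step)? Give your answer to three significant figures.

57.7-fold

Step 1: 420 μL brought to 32.9 mL → factor 32900/420 = 78.333
Step 2: 0.18 mL + 15.9 mL = 16.08 mL total → factor 16.08/0.18 = 89.333
Step 3: 110 μL + 2400 μL = 2510 μL total → factor 2510/110 = 22.818
Step 4: unknown factor x
Product of known-step factors = 1.5968 × 10^5
Overall factor = 4.00 mM / (0.434 nM) = 9.2166 × 10^6
x = 9.2166 × 10^6 / 1.5968 × 10^5 = 57.7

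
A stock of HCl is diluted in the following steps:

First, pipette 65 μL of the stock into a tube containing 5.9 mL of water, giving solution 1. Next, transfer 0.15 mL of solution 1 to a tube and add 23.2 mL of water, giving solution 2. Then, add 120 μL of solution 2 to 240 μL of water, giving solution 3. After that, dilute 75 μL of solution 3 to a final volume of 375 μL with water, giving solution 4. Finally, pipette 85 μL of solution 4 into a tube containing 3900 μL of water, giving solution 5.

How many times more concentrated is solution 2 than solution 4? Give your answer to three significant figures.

15.0

Step 1: 65 μL + 5.9 mL = 5965 μL total → factor 5965/65 = 91.769
Step 2: 0.15 mL + 23.2 mL = 23.35 mL total → factor 23.35/0.15 = 155.67
Step 3: 120 μL + 240 μL = 360 μL total → factor 360/120 = 3
Step 4: 75 μL brought to 375 μL → factor 375/75 = 5
Dilution factor to solution 2 = 14285; to solution 4 = 2.1428 × 10^5
[solution 2]/[solution 4] = (factor to solution 4)/(factor to solution 2) = 2.1428 × 10^5/14285 = 15.0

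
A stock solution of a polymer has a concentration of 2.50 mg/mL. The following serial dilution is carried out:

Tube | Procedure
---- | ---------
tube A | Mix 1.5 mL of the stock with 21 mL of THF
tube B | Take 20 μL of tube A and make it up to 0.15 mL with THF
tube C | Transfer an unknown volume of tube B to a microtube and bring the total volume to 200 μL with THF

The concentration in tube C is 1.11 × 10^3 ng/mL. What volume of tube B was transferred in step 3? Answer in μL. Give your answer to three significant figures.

Step 1: 1.5 mL + 21 mL = 22.5 mL total → factor 22.5/1.5 = 15
Step 2: 20 μL brought to 0.15 mL → factor 150/20 = 7.5
Step 3: v brought to 200 μL → factor = 200 μL/v
Product of known-step factors = 112.5
Overall factor = 2.50 mg/mL / (1.11 × 10^3 ng/mL) = 2252.3
Step-3 factor = 2252.3 / 112.5 = 20.02
v = 200 μL / 20.02 = 9.99 μL

9.99 μL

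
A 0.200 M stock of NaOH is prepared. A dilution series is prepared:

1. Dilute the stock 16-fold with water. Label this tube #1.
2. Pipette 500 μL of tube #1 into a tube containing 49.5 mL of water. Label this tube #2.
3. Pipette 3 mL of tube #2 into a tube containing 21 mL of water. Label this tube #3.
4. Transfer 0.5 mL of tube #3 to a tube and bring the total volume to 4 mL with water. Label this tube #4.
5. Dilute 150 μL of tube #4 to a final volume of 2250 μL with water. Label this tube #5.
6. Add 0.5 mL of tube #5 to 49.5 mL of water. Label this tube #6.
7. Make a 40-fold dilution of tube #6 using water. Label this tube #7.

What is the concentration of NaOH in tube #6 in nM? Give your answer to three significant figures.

1.30 nM

Step 1: 16-fold → factor 16
Step 2: 500 μL + 49.5 mL = 50000 μL total → factor 50000/500 = 100
Step 3: 3 mL + 21 mL = 24 mL total → factor 24/3 = 8
Step 4: 0.5 mL brought to 4 mL → factor 4/0.5 = 8
Step 5: 150 μL brought to 2250 μL → factor 2250/150 = 15
Step 6: 0.5 mL + 49.5 mL = 50 mL total → factor 50/0.5 = 100
Dilution factor through tube #6 = 16 × 100 × 8 × 8 × 15 × 100 = 1.536 × 10^8
[tube #6] = 0.200 M / 1.536 × 10^8 = 1.302 × 10^-9 M = 1.30 nM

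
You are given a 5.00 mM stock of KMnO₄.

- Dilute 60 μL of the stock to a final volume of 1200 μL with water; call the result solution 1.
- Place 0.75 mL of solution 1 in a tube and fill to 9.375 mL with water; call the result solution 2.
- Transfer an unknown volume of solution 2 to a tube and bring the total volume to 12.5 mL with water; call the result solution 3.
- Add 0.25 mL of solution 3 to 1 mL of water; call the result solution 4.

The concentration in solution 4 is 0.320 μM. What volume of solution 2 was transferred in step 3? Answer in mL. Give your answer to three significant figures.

1.00 mL

Step 1: 60 μL brought to 1200 μL → factor 1200/60 = 20
Step 2: 0.75 mL brought to 9.375 mL → factor 9.375/0.75 = 12.5
Step 3: v brought to 12.5 mL → factor = 12.5 mL/v
Step 4: 0.25 mL + 1 mL = 1.25 mL total → factor 1.25/0.25 = 5
Product of known-step factors = 1250
Overall factor = 5.00 mM / (0.320 μM) = 15625
Step-3 factor = 15625 / 1250 = 12.5
v = 12.5 mL / 12.5 = 1.00 mL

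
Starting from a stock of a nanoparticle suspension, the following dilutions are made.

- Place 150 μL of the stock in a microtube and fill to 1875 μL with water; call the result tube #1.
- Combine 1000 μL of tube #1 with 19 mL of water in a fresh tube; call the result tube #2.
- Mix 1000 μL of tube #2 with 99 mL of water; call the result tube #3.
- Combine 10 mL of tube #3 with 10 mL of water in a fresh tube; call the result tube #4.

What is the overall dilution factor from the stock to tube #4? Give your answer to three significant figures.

5.00 × 10^4

Step 1: 150 μL brought to 1875 μL → factor 1875/150 = 12.5
Step 2: 1000 μL + 19 mL = 20000 μL total → factor 20000/1000 = 20
Step 3: 1000 μL + 99 mL = 1 × 10^5 μL total → factor 1 × 10^5/1000 = 100
Step 4: 10 mL + 10 mL = 20 mL total → factor 20/10 = 2
Overall dilution factor = 12.5 × 20 × 100 × 2 = 50000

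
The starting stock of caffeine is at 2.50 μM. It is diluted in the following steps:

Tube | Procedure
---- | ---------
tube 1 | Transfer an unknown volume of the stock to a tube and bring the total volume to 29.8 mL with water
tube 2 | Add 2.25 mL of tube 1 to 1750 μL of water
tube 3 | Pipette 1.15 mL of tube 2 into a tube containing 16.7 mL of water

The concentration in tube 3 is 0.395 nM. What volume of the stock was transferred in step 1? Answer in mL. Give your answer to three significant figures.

Step 1: v brought to 29.8 mL → factor = 29.8 mL/v
Step 2: 2.25 mL + 1750 μL = 4 mL total → factor 4/2.25 = 1.7778
Step 3: 1.15 mL + 16.7 mL = 17.85 mL total → factor 17.85/1.15 = 15.522
Product of known-step factors = 27.594
Overall factor = 2.50 μM / (0.395 nM) = 6329.1
Step-1 factor = 6329.1 / 27.594 = 229.36
v = 29.8 mL / 229.36 = 0.130 mL

0.130 mL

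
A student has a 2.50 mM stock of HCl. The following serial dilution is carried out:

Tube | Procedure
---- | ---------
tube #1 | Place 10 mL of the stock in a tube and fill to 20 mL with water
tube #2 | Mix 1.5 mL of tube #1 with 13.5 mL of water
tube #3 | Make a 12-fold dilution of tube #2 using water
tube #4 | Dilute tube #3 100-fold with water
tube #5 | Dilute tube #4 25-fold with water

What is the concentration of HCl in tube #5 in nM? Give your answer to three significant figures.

Step 1: 10 mL brought to 20 mL → factor 20/10 = 2
Step 2: 1.5 mL + 13.5 mL = 15 mL total → factor 15/1.5 = 10
Step 3: 12-fold → factor 12
Step 4: 100-fold → factor 100
Step 5: 25-fold → factor 25
Overall dilution factor = 2 × 10 × 12 × 100 × 25 = 6 × 10^5
Final = 2.50 mM / 6 × 10^5 = 4.167 × 10^-6 mM = 4.17 nM

4.17 nM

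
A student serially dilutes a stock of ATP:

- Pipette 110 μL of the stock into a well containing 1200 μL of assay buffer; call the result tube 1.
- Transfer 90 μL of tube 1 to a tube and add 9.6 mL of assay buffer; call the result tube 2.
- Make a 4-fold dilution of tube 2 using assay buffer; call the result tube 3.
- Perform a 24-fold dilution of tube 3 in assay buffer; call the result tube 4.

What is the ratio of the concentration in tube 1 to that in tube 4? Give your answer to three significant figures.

Step 1: 110 μL + 1200 μL = 1310 μL total → factor 1310/110 = 11.909
Step 2: 90 μL + 9.6 mL = 9690 μL total → factor 9690/90 = 107.67
Step 3: 4-fold → factor 4
Step 4: 24-fold → factor 24
Dilution factor to tube 1 = 11.909; to tube 4 = 1.2309 × 10^5
[tube 1]/[tube 4] = (factor to tube 4)/(factor to tube 1) = 1.2309 × 10^5/11.909 = 1.03 × 10^4

1.03 × 10^4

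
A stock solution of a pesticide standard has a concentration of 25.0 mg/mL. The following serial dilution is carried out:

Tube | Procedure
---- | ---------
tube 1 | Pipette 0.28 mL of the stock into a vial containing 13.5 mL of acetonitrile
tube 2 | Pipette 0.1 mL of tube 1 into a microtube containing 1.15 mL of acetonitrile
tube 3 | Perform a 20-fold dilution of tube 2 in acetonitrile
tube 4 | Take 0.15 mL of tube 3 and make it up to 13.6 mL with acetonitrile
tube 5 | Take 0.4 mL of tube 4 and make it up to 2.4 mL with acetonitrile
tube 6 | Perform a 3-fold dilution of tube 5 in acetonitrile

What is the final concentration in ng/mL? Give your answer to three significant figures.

Step 1: 0.28 mL + 13.5 mL = 13.78 mL total → factor 13.78/0.28 = 49.214
Step 2: 0.1 mL + 1.15 mL = 1.25 mL total → factor 1.25/0.1 = 12.5
Step 3: 20-fold → factor 20
Step 4: 0.15 mL brought to 13.6 mL → factor 13.6/0.15 = 90.667
Step 5: 0.4 mL brought to 2.4 mL → factor 2.4/0.4 = 6
Step 6: 3-fold → factor 3
Overall dilution factor = 49.214 × 12.5 × 20 × 90.667 × 6 × 3 = 2.0079 × 10^7
Final = 25.0 mg/mL / 2.0079 × 10^7 = 1.245 × 10^-6 mg/mL = 1.25 ng/mL

1.25 ng/mL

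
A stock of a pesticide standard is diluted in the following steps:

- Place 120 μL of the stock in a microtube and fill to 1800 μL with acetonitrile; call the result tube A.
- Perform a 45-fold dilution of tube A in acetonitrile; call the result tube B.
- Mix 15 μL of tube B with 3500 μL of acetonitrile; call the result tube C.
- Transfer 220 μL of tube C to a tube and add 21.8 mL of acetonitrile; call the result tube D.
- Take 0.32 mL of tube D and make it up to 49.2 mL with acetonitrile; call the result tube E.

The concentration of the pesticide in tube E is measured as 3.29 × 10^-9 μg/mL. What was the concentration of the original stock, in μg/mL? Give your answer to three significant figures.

Step 1: 120 μL brought to 1800 μL → factor 1800/120 = 15
Step 2: 45-fold → factor 45
Step 3: 15 μL + 3500 μL = 3515 μL total → factor 3515/15 = 234.33
Step 4: 220 μL + 21.8 mL = 22020 μL total → factor 22020/220 = 100.09
Step 5: 0.32 mL brought to 49.2 mL → factor 49.2/0.32 = 153.75
Overall dilution factor = 15 × 45 × 234.33 × 100.09 × 153.75 = 2.4342 × 10^9
Stock = 3.29 × 10^-9 μg/mL × 2.4342 × 10^9 = 8.01 μg/mL

8.01 μg/mL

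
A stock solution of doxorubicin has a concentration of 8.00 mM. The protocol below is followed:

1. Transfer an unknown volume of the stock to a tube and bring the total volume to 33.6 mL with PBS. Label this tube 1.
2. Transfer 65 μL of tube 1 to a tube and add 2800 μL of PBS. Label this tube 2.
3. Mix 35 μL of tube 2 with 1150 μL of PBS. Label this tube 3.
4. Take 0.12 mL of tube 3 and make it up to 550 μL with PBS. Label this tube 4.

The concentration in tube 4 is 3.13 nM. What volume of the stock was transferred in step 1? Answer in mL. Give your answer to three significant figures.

0.0899 mL

Step 1: v brought to 33.6 mL → factor = 33.6 mL/v
Step 2: 65 μL + 2800 μL = 2865 μL total → factor 2865/65 = 44.077
Step 3: 35 μL + 1150 μL = 1185 μL total → factor 1185/35 = 33.857
Step 4: 0.12 mL brought to 550 μL → factor 0.55/0.12 = 4.5833
Product of known-step factors = 6839.8
Overall factor = 8.00 mM / (3.13 nM) = 2.5559 × 10^6
Step-1 factor = 2.5559 × 10^6 / 6839.8 = 373.68
v = 33.6 mL / 373.68 = 0.0899 mL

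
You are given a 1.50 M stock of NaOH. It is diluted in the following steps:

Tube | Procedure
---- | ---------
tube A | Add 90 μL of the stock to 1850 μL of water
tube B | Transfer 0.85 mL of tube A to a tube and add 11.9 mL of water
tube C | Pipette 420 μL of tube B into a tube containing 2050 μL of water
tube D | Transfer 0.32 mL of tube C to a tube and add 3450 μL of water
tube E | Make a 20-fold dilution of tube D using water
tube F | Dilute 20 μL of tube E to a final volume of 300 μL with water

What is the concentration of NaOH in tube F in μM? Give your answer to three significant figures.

0.223 μM

Step 1: 90 μL + 1850 μL = 1940 μL total → factor 1940/90 = 21.556
Step 2: 0.85 mL + 11.9 mL = 12.75 mL total → factor 12.75/0.85 = 15
Step 3: 420 μL + 2050 μL = 2470 μL total → factor 2470/420 = 5.881
Step 4: 0.32 mL + 3450 μL = 3.77 mL total → factor 3.77/0.32 = 11.781
Step 5: 20-fold → factor 20
Step 6: 20 μL brought to 300 μL → factor 300/20 = 15
Overall dilution factor = 21.556 × 15 × 5.881 × 11.781 × 20 × 15 = 6.7206 × 10^6
Final = 1.50 M / 6.7206 × 10^6 = 2.232 × 10^-7 M = 0.223 μM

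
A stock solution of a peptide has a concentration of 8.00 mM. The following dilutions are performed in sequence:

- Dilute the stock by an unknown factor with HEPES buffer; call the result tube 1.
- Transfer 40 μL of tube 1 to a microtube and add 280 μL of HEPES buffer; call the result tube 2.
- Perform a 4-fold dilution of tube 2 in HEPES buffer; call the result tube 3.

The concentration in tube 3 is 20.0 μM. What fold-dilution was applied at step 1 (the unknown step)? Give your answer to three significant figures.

Step 1: unknown factor x
Step 2: 40 μL + 280 μL = 320 μL total → factor 320/40 = 8
Step 3: 4-fold → factor 4
Product of known-step factors = 32
Overall factor = 8.00 mM / (20.0 μM) = 400
x = 400 / 32 = 12.5

12.5-fold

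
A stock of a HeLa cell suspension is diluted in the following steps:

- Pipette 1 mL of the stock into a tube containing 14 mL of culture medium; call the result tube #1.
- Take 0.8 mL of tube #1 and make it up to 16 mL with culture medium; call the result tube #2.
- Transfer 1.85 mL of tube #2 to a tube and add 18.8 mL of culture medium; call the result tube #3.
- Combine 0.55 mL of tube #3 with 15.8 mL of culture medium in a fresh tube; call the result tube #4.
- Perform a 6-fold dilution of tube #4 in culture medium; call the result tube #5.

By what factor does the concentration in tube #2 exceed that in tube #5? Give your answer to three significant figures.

Step 1: 1 mL + 14 mL = 15 mL total → factor 15/1 = 15
Step 2: 0.8 mL brought to 16 mL → factor 16/0.8 = 20
Step 3: 1.85 mL + 18.8 mL = 20.65 mL total → factor 20.65/1.85 = 11.162
Step 4: 0.55 mL + 15.8 mL = 16.35 mL total → factor 16.35/0.55 = 29.727
Step 5: 6-fold → factor 6
Dilution factor to tube #2 = 300; to tube #5 = 5.9728 × 10^5
[tube #2]/[tube #5] = (factor to tube #5)/(factor to tube #2) = 5.9728 × 10^5/300 = 1.99 × 10^3

1.99 × 10^3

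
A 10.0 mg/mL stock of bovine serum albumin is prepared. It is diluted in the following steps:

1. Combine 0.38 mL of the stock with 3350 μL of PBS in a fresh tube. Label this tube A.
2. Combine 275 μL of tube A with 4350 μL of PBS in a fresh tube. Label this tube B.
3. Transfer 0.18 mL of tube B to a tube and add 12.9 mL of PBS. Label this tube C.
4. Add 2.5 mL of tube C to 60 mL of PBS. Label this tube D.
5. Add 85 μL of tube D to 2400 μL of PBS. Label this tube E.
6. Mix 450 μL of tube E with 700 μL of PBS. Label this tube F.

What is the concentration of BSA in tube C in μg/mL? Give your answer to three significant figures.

0.834 μg/mL

Step 1: 0.38 mL + 3350 μL = 3.73 mL total → factor 3.73/0.38 = 9.8158
Step 2: 275 μL + 4350 μL = 4625 μL total → factor 4625/275 = 16.818
Step 3: 0.18 mL + 12.9 mL = 13.08 mL total → factor 13.08/0.18 = 72.667
Dilution factor through tube C = 9.8158 × 16.818 × 72.667 = 11996
[tube C] = 10.0 mg/mL / 11996 = 0.0008336 mg/mL = 0.834 μg/mL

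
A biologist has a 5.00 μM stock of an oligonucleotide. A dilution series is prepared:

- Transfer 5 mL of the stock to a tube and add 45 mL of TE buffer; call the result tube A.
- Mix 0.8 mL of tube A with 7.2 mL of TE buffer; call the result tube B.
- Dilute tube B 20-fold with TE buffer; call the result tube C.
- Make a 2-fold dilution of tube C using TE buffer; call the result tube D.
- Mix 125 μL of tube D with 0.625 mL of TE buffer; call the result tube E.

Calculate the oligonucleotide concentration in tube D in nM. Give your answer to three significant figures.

Step 1: 5 mL + 45 mL = 50 mL total → factor 50/5 = 10
Step 2: 0.8 mL + 7.2 mL = 8 mL total → factor 8/0.8 = 10
Step 3: 20-fold → factor 20
Step 4: 2-fold → factor 2
Dilution factor through tube D = 10 × 10 × 20 × 2 = 4000
[tube D] = 5.00 μM / 4000 = 0.001250 μM = 1.25 nM

1.25 nM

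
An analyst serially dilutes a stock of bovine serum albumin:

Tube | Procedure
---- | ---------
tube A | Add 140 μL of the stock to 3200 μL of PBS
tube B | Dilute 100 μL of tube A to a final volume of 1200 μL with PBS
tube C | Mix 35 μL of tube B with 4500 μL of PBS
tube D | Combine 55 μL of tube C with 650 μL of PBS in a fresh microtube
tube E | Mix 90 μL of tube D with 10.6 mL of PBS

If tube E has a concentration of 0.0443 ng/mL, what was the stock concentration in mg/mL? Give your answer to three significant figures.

Step 1: 140 μL + 3200 μL = 3340 μL total → factor 3340/140 = 23.857
Step 2: 100 μL brought to 1200 μL → factor 1200/100 = 12
Step 3: 35 μL + 4500 μL = 4535 μL total → factor 4535/35 = 129.57
Step 4: 55 μL + 650 μL = 705 μL total → factor 705/55 = 12.818
Step 5: 90 μL + 10.6 mL = 10690 μL total → factor 10690/90 = 118.78
Overall dilution factor = 23.857 × 12 × 129.57 × 12.818 × 118.78 = 5.6477 × 10^7
Stock = 0.0443 ng/mL × 5.6477 × 10^7 = 2.502 × 10^6 ng/mL = 2.50 mg/mL

2.50 mg/mL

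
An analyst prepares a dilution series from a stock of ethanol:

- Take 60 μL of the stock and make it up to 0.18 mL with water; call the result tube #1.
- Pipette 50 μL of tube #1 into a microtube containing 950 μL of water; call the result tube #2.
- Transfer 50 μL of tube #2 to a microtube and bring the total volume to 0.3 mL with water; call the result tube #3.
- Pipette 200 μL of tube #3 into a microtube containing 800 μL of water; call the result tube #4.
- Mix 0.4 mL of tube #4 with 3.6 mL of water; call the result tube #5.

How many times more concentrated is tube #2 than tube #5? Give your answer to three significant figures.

Step 1: 60 μL brought to 0.18 mL → factor 180/60 = 3
Step 2: 50 μL + 950 μL = 1000 μL total → factor 1000/50 = 20
Step 3: 50 μL brought to 0.3 mL → factor 300/50 = 6
Step 4: 200 μL + 800 μL = 1000 μL total → factor 1000/200 = 5
Step 5: 0.4 mL + 3.6 mL = 4 mL total → factor 4/0.4 = 10
Dilution factor to tube #2 = 60; to tube #5 = 18000
[tube #2]/[tube #5] = (factor to tube #5)/(factor to tube #2) = 18000/60 = 300

300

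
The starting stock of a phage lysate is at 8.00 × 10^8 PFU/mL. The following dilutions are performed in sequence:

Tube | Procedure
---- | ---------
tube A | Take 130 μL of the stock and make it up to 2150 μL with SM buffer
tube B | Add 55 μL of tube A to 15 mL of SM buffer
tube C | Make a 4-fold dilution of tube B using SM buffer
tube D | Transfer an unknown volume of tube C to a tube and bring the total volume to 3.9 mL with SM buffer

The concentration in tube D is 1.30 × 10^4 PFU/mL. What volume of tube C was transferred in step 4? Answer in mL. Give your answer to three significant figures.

Step 1: 130 μL brought to 2150 μL → factor 2150/130 = 16.538
Step 2: 55 μL + 15 mL = 15055 μL total → factor 15055/55 = 273.73
Step 3: 4-fold → factor 4
Step 4: v brought to 3.9 mL → factor = 3.9 mL/v
Product of known-step factors = 18108
Overall factor = 8.00 × 10^8 PFU/mL / (1.30 × 10^4 PFU/mL) = 61538
Step-4 factor = 61538 / 18108 = 3.3984
v = 3.9 mL / 3.3984 = 1.15 mL

1.15 mL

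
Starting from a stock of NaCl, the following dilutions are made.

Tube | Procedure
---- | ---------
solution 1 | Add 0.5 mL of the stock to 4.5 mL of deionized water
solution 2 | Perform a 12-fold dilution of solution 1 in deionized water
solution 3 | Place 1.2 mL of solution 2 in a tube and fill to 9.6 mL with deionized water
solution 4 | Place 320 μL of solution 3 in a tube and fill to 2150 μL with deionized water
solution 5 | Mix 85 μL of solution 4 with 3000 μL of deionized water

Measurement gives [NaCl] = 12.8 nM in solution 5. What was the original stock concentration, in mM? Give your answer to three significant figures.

3.00 mM

Step 1: 0.5 mL + 4.5 mL = 5 mL total → factor 5/0.5 = 10
Step 2: 12-fold → factor 12
Step 3: 1.2 mL brought to 9.6 mL → factor 9.6/1.2 = 8
Step 4: 320 μL brought to 2150 μL → factor 2150/320 = 6.7188
Step 5: 85 μL + 3000 μL = 3085 μL total → factor 3085/85 = 36.294
Overall dilution factor = 10 × 12 × 8 × 6.7188 × 36.294 = 2.341 × 10^5
Stock = 12.8 nM × 2.341 × 10^5 = 2.996 × 10^6 nM = 3.00 mM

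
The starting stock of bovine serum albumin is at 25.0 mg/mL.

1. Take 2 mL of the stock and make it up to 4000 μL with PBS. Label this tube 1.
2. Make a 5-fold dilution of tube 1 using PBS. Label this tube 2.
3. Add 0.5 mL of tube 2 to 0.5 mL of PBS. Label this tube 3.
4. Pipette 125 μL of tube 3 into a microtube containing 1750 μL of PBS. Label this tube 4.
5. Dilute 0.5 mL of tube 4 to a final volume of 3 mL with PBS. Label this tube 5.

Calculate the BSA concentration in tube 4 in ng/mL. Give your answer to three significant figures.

8.33 × 10^4 ng/mL

Step 1: 2 mL brought to 4000 μL → factor 4/2 = 2
Step 2: 5-fold → factor 5
Step 3: 0.5 mL + 0.5 mL = 1 mL total → factor 1/0.5 = 2
Step 4: 125 μL + 1750 μL = 1875 μL total → factor 1875/125 = 15
Dilution factor through tube 4 = 2 × 5 × 2 × 15 = 300
[tube 4] = 25.0 mg/mL / 300 = 0.08333 mg/mL = 8.33 × 10^4 ng/mL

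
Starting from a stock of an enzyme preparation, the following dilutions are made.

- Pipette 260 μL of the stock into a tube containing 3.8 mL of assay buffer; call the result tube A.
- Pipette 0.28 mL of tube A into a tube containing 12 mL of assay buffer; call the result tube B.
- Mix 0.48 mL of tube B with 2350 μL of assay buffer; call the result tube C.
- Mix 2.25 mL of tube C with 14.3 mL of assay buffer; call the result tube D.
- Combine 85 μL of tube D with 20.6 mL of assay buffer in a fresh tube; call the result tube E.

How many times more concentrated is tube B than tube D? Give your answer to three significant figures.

43.4

Step 1: 260 μL + 3.8 mL = 4060 μL total → factor 4060/260 = 15.615
Step 2: 0.28 mL + 12 mL = 12.28 mL total → factor 12.28/0.28 = 43.857
Step 3: 0.48 mL + 2350 μL = 2.83 mL total → factor 2.83/0.48 = 5.8958
Step 4: 2.25 mL + 14.3 mL = 16.55 mL total → factor 16.55/2.25 = 7.3556
Dilution factor to tube B = 684.85; to tube D = 29700
[tube B]/[tube D] = (factor to tube D)/(factor to tube B) = 29700/684.85 = 43.4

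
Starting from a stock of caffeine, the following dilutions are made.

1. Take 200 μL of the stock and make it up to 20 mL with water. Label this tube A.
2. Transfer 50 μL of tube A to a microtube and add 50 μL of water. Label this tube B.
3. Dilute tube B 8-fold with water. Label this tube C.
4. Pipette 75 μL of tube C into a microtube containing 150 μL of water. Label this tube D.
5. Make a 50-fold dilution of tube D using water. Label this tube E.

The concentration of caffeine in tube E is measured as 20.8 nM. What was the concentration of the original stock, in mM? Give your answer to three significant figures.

Step 1: 200 μL brought to 20 mL → factor 20000/200 = 100
Step 2: 50 μL + 50 μL = 100 μL total → factor 100/50 = 2
Step 3: 8-fold → factor 8
Step 4: 75 μL + 150 μL = 225 μL total → factor 225/75 = 3
Step 5: 50-fold → factor 50
Overall dilution factor = 100 × 2 × 8 × 3 × 50 = 2.4 × 10^5
Stock = 20.8 nM × 2.4 × 10^5 = 4.992 × 10^6 nM = 4.99 mM

4.99 mM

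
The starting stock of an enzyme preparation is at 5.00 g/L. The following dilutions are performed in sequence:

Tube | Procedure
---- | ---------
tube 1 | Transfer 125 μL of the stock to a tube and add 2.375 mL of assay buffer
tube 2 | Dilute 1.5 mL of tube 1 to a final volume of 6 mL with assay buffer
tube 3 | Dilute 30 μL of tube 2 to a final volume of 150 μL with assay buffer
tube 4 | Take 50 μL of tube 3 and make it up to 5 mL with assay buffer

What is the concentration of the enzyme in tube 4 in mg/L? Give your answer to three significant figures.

Step 1: 125 μL + 2.375 mL = 2500 μL total → factor 2500/125 = 20
Step 2: 1.5 mL brought to 6 mL → factor 6/1.5 = 4
Step 3: 30 μL brought to 150 μL → factor 150/30 = 5
Step 4: 50 μL brought to 5 mL → factor 5000/50 = 100
Overall dilution factor = 20 × 4 × 5 × 100 = 40000
Final = 5.00 g/L / 40000 = 0.0001250 g/L = 0.125 mg/L

0.125 mg/L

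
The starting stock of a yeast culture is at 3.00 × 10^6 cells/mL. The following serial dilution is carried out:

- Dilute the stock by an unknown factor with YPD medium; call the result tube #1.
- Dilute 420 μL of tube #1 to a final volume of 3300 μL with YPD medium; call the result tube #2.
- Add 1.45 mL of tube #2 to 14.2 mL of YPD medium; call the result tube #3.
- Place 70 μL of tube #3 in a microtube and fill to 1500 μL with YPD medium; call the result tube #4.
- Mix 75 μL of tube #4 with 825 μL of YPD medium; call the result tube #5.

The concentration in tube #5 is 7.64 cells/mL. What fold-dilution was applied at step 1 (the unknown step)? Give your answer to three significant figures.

18.0-fold

Step 1: unknown factor x
Step 2: 420 μL brought to 3300 μL → factor 3300/420 = 7.8571
Step 3: 1.45 mL + 14.2 mL = 15.65 mL total → factor 15.65/1.45 = 10.793
Step 4: 70 μL brought to 1500 μL → factor 1500/70 = 21.429
Step 5: 75 μL + 825 μL = 900 μL total → factor 900/75 = 12
Product of known-step factors = 21806
Overall factor = 3.00 × 10^6 cells/mL / (7.64 cells/mL) = 3.9267 × 10^5
x = 3.9267 × 10^5 / 21806 = 18.0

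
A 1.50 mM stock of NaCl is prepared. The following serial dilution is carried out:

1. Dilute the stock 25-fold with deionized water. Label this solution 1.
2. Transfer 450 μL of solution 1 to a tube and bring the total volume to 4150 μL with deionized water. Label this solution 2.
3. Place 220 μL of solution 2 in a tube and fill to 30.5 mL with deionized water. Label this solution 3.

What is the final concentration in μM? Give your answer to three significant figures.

0.0469 μM

Step 1: 25-fold → factor 25
Step 2: 450 μL brought to 4150 μL → factor 4150/450 = 9.2222
Step 3: 220 μL brought to 30.5 mL → factor 30500/220 = 138.64
Overall dilution factor = 25 × 9.2222 × 138.64 = 31963
Final = 1.50 mM / 31963 = 4.693 × 10^-5 mM = 0.0469 μM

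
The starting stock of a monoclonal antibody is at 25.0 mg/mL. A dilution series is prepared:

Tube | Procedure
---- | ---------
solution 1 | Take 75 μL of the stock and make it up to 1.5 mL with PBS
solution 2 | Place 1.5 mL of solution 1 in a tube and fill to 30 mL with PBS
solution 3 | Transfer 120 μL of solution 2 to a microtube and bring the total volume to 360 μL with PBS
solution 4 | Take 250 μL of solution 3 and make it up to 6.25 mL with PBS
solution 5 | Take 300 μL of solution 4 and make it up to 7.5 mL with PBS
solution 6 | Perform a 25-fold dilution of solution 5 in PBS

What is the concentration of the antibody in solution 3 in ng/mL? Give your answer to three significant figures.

2.08 × 10^4 ng/mL

Step 1: 75 μL brought to 1.5 mL → factor 1500/75 = 20
Step 2: 1.5 mL brought to 30 mL → factor 30/1.5 = 20
Step 3: 120 μL brought to 360 μL → factor 360/120 = 3
Dilution factor through solution 3 = 20 × 20 × 3 = 1200
[solution 3] = 25.0 mg/mL / 1200 = 0.02083 mg/mL = 2.08 × 10^4 ng/mL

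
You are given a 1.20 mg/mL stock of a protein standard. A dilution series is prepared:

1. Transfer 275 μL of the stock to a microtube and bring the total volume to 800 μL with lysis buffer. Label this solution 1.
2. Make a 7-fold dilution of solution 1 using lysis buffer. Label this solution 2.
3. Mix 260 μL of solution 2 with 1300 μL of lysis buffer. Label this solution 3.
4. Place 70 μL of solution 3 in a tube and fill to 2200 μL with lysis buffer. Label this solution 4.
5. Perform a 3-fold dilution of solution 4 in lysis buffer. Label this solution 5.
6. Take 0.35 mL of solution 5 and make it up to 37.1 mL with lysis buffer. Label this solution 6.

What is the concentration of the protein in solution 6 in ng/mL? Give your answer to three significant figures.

0.983 ng/mL

Step 1: 275 μL brought to 800 μL → factor 800/275 = 2.9091
Step 2: 7-fold → factor 7
Step 3: 260 μL + 1300 μL = 1560 μL total → factor 1560/260 = 6
Step 4: 70 μL brought to 2200 μL → factor 2200/70 = 31.429
Step 5: 3-fold → factor 3
Step 6: 0.35 mL brought to 37.1 mL → factor 37.1/0.35 = 106
Overall dilution factor = 2.9091 × 7 × 6 × 31.429 × 3 × 106 = 1.2211 × 10^6
Final = 1.20 mg/mL / 1.2211 × 10^6 = 9.827 × 10^-7 mg/mL = 0.983 ng/mL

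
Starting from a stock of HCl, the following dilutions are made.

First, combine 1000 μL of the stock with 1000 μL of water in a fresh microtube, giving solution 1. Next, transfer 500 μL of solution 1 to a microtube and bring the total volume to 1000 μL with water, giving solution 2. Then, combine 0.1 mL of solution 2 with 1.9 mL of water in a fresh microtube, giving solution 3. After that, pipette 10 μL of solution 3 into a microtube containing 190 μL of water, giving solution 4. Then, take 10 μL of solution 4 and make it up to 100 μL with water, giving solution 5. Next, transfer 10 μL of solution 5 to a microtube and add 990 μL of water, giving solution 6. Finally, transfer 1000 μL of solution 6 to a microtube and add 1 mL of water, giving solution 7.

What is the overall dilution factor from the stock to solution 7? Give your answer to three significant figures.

Step 1: 1000 μL + 1000 μL = 2000 μL total → factor 2000/1000 = 2
Step 2: 500 μL brought to 1000 μL → factor 1000/500 = 2
Step 3: 0.1 mL + 1.9 mL = 2 mL total → factor 2/0.1 = 20
Step 4: 10 μL + 190 μL = 200 μL total → factor 200/10 = 20
Step 5: 10 μL brought to 100 μL → factor 100/10 = 10
Step 6: 10 μL + 990 μL = 1000 μL total → factor 1000/10 = 100
Step 7: 1000 μL + 1 mL = 2000 μL total → factor 2000/1000 = 2
Overall dilution factor = 2 × 2 × 20 × 20 × 10 × 100 × 2 = 3.2 × 10^6

3.20 × 10^6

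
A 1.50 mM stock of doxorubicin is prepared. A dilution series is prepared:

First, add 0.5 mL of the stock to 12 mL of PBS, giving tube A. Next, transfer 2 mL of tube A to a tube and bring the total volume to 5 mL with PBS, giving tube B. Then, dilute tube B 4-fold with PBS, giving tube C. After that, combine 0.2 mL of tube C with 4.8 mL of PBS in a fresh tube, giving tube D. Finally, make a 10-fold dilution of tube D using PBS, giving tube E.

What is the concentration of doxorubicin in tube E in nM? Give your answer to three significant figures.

24.0 nM

Step 1: 0.5 mL + 12 mL = 12.5 mL total → factor 12.5/0.5 = 25
Step 2: 2 mL brought to 5 mL → factor 5/2 = 2.5
Step 3: 4-fold → factor 4
Step 4: 0.2 mL + 4.8 mL = 5 mL total → factor 5/0.2 = 25
Step 5: 10-fold → factor 10
Overall dilution factor = 25 × 2.5 × 4 × 25 × 10 = 62500
Final = 1.50 mM / 62500 = 2.400 × 10^-5 mM = 24.0 nM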